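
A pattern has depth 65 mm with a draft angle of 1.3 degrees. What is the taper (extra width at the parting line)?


Formula: taper = depth * tan(draft_angle)
tan(1.3 deg) = 0.0226932
taper = 65 mm * 0.0226932 = 1.4751 mm


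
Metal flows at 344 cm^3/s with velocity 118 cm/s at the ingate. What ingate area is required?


Formula: A_ingate = Q / v  (continuity equation)
A = 344 cm^3/s / 118 cm/s = 2.9153 cm^2

Final answer: 2.9153 cm^2


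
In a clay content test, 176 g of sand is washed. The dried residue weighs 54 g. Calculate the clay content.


Formula: Clay% = (W_total - W_washed) / W_total * 100
Clay mass = 176 - 54 = 122 g
Clay% = 122 / 176 * 100 = 69.3182%

Answer: 69.3182%


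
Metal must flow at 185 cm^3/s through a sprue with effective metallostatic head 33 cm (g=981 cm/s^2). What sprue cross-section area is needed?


Formula: v = sqrt(2*g*h), A = Q/v
Velocity: v = sqrt(2 * 981 * 33) = sqrt(64746) = 254.4524 cm/s
Sprue area: A = Q / v = 185 / 254.4524 = 0.7271 cm^2

0.7271 cm^2


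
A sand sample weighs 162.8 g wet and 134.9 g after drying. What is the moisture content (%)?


Formula: MC = (W_wet - W_dry) / W_wet * 100
Water mass = 162.8 - 134.9 = 27.9 g
MC = 27.9 / 162.8 * 100 = 17.1376%

Answer: 17.1376%


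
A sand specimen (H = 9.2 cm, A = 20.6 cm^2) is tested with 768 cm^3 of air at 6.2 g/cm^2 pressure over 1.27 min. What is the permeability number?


Formula: Permeability Number P = (V * H) / (p * A * t)
Numerator: V * H = 768 * 9.2 = 7065.6
Denominator: p * A * t = 6.2 * 20.6 * 1.27 = 162.2044
P = 7065.6 / 162.2044 = 43.5599

Answer: 43.5599


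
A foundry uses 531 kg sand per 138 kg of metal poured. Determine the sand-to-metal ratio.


Formula: Sand-to-Metal Ratio = W_sand / W_metal
Ratio = 531 kg / 138 kg = 3.8478


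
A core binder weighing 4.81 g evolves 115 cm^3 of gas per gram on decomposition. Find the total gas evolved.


Formula: V_gas = W_binder * gas_evolution_rate
V = 4.81 g * 115 cm^3/g = 553.1500 cm^3

Final answer: 553.1500 cm^3


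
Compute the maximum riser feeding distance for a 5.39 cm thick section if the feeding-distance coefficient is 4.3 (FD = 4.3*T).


Formula: FD = 4.3 * T  (riser feeding-distance rule)
FD = 4.3 * 5.39 cm = 23.1770 cm

Answer: 23.1770 cm


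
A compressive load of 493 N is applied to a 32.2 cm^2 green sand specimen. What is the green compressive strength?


Formula: Compressive Strength = Force / Area
Strength = 493 N / 32.2 cm^2 = 15.3106 N/cm^2

Answer: 15.3106 N/cm^2


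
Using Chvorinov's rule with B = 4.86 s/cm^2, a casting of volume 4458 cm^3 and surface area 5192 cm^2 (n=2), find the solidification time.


Formula: t_s = B * (V/A)^n  (Chvorinov's rule, n=2)
Modulus M = V/A = 4458/5192 = 0.858629 cm
M^2 = 0.858629^2 = 0.737244 cm^2
t_s = 4.86 * 0.737244 = 3.5830 s

Answer: 3.5830 s


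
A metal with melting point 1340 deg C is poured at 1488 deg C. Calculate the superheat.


Formula: Superheat = T_pour - T_melt
Superheat = 1488 - 1340 = 148 deg C

Answer: 148 deg C


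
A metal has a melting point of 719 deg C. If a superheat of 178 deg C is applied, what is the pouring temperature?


Formula: T_pour = T_melt + Superheat
T_pour = 719 + 178 = 897 deg C

897 deg C


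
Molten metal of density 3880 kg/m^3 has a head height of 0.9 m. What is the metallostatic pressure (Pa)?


Formula: P = rho * g * h
rho * g = 3880 * 9.81 = 38062.8 N/m^3
P = 38062.8 * 0.9 = 34256.5200 Pa

Answer: 34256.5200 Pa


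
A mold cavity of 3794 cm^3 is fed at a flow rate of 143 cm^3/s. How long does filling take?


Formula: t_fill = V_mold / Q_flow
t = 3794 cm^3 / 143 cm^3/s = 26.5315 s

Answer: 26.5315 s


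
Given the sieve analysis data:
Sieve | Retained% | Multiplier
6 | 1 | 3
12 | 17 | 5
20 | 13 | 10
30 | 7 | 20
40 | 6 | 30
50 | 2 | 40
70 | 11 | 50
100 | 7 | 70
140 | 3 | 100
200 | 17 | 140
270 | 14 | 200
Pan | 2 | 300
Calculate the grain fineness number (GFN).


Formula: GFN = sum(pct * multiplier) / sum(pct)
sum(pct * multiplier) = 7738
sum(pct) = 100
GFN = 7738 / 100 = 77.38

Answer: 77.38


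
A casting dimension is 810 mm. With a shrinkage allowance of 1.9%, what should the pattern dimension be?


Formula: L_pattern = L_casting * (1 + shrinkage_rate/100)
Shrinkage factor = 1 + 1.9/100 = 1.019
L_pattern = 810 mm * 1.019 = 825.3900 mm

825.3900 mm


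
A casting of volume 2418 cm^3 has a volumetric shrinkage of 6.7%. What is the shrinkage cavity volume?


Formula: V_shrink = V_casting * shrinkage_pct / 100
V_shrink = 2418 cm^3 * 6.7 / 100 = 162.0060 cm^3

162.0060 cm^3


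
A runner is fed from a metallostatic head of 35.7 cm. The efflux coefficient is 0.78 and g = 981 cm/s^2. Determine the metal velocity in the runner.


Formula: v = Cd * sqrt(2 * g * h)  (Torricelli with discharge coefficient)
2*g*h = 2 * 981 * 35.7 = 70043.4 cm^2/s^2
sqrt(70043.4) = 264.65714 cm/s
v = 0.78 * 264.65714 = 206.4326 cm/s

Answer: 206.4326 cm/s


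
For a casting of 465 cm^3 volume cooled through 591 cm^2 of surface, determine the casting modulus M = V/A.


Formula: Casting Modulus M = V / A
M = 465 cm^3 / 591 cm^2 = 0.7868 cm


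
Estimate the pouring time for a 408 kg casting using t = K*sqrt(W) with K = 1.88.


Formula: t = K * sqrt(W)
sqrt(W) = sqrt(408) = 20.19901
t = 1.88 * 20.19901 = 37.9741 s

Answer: 37.9741 s


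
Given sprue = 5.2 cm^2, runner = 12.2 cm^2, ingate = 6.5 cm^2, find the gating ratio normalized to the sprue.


Sprue:Runner:Ingate = 1 : 12.2/5.2 : 6.5/5.2 = 1:2.35:1.25


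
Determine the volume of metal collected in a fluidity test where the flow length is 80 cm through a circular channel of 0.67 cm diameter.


Formula: V = pi * (d/2)^2 * L  (cylinder volume)
Radius = 0.67/2 = 0.335 cm
V = pi * 0.335^2 * 80 = 28.2052 cm^3

28.2052 cm^3


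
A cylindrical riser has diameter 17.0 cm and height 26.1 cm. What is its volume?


Formula: V = pi * (D/2)^2 * H  (cylinder volume)
Radius = D/2 = 17.0/2 = 8.5 cm
V = pi * 8.5^2 * 26.1 = 5924.1798 cm^3

Answer: 5924.1798 cm^3


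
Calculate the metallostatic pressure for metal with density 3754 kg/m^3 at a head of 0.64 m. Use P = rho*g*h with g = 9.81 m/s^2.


Formula: P = rho * g * h
rho * g = 3754 * 9.81 = 36826.74 N/m^3
P = 36826.74 * 0.64 = 23569.1136 Pa

Answer: 23569.1136 Pa


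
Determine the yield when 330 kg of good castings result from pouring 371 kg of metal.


Formula: Casting Yield = (W_good / W_total) * 100
Yield = (330 kg / 371 kg) * 100 = 88.9488%

Answer: 88.9488%


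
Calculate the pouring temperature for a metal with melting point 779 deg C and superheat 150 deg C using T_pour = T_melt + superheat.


Formula: T_pour = T_melt + Superheat
T_pour = 779 + 150 = 929 deg C


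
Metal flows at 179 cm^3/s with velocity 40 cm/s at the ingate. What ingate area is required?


Formula: A_ingate = Q / v  (continuity equation)
A = 179 cm^3/s / 40 cm/s = 4.4750 cm^2


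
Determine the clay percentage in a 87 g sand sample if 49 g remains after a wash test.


Formula: Clay% = (W_total - W_washed) / W_total * 100
Clay mass = 87 - 49 = 38 g
Clay% = 38 / 87 * 100 = 43.6782%


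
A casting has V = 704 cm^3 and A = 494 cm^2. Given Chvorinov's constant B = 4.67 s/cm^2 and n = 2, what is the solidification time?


Formula: t_s = B * (V/A)^n  (Chvorinov's rule, n=2)
Modulus M = V/A = 704/494 = 1.425101 cm
M^2 = 1.425101^2 = 2.030913 cm^2
t_s = 4.67 * 2.030913 = 9.4844 s

Answer: 9.4844 s


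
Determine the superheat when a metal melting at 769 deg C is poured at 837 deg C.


Formula: Superheat = T_pour - T_melt
Superheat = 837 - 769 = 68 deg C

Answer: 68 deg C


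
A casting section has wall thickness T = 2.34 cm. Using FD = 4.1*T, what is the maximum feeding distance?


Formula: FD = 4.1 * T  (riser feeding-distance rule)
FD = 4.1 * 2.34 cm = 9.5940 cm

Answer: 9.5940 cm


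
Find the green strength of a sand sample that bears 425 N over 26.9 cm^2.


Formula: Compressive Strength = Force / Area
Strength = 425 N / 26.9 cm^2 = 15.7993 N/cm^2

Answer: 15.7993 N/cm^2


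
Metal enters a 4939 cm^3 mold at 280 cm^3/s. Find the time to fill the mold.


Formula: t_fill = V_mold / Q_flow
t = 4939 cm^3 / 280 cm^3/s = 17.6393 s

Answer: 17.6393 s


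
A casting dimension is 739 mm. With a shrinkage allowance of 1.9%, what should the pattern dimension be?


Formula: L_pattern = L_casting * (1 + shrinkage_rate/100)
Shrinkage factor = 1 + 1.9/100 = 1.019
L_pattern = 739 mm * 1.019 = 753.0410 mm


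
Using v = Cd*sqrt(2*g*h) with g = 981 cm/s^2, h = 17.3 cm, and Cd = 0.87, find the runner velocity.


Formula: v = Cd * sqrt(2 * g * h)  (Torricelli with discharge coefficient)
2*g*h = 2 * 981 * 17.3 = 33942.6 cm^2/s^2
sqrt(33942.6) = 184.23518 cm/s
v = 0.87 * 184.23518 = 160.2846 cm/s

160.2846 cm/s


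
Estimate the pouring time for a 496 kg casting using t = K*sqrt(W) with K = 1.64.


Formula: t = K * sqrt(W)
sqrt(W) = sqrt(496) = 22.27106
t = 1.64 * 22.27106 = 36.5245 s

Final answer: 36.5245 s


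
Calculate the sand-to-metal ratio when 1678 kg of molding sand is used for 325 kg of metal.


Formula: Sand-to-Metal Ratio = W_sand / W_metal
Ratio = 1678 kg / 325 kg = 5.1631


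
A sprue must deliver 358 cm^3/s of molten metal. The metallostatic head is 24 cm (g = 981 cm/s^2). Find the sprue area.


Formula: v = sqrt(2*g*h), A = Q/v
Velocity: v = sqrt(2 * 981 * 24) = sqrt(47088) = 216.9977 cm/s
Sprue area: A = Q / v = 358 / 216.9977 = 1.6498 cm^2


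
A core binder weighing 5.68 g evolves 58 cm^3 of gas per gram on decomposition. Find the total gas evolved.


Formula: V_gas = W_binder * gas_evolution_rate
V = 5.68 g * 58 cm^3/g = 329.4400 cm^3


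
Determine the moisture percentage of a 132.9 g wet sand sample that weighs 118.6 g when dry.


Formula: MC = (W_wet - W_dry) / W_wet * 100
Water mass = 132.9 - 118.6 = 14.3 g
MC = 14.3 / 132.9 * 100 = 10.7600%

Answer: 10.7600%


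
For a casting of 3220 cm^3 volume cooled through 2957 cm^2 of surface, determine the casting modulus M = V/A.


Formula: Casting Modulus M = V / A
M = 3220 cm^3 / 2957 cm^2 = 1.0889 cm

Answer: 1.0889 cm


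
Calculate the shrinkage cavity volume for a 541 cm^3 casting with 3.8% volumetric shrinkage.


Formula: V_shrink = V_casting * shrinkage_pct / 100
V_shrink = 541 cm^3 * 3.8 / 100 = 20.5580 cm^3

Final answer: 20.5580 cm^3


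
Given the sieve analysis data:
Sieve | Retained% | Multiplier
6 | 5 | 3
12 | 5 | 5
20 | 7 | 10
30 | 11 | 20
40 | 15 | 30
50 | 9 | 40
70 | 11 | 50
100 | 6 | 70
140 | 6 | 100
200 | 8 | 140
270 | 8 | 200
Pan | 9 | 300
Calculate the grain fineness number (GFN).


Formula: GFN = sum(pct * multiplier) / sum(pct)
sum(pct * multiplier) = 8130
sum(pct) = 100
GFN = 8130 / 100 = 81.30


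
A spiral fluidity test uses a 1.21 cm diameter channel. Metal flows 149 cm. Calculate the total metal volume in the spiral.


Formula: V = pi * (d/2)^2 * L  (cylinder volume)
Radius = 1.21/2 = 0.605 cm
V = pi * 0.605^2 * 149 = 171.3353 cm^3


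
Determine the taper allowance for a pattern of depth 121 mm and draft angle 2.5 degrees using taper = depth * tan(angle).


Formula: taper = depth * tan(draft_angle)
tan(2.5 deg) = 0.0436609
taper = 121 mm * 0.0436609 = 5.2830 mm

Final answer: 5.2830 mm


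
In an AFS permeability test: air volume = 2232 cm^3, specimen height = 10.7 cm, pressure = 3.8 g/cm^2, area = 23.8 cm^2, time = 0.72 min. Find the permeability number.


Formula: Permeability Number P = (V * H) / (p * A * t)
Numerator: V * H = 2232 * 10.7 = 23882.4
Denominator: p * A * t = 3.8 * 23.8 * 0.72 = 65.1168
P = 23882.4 / 65.1168 = 366.7625

366.7625


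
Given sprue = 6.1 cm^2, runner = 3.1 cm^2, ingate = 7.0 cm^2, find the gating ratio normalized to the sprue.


Sprue:Runner:Ingate = 1 : 3.1/6.1 : 7.0/6.1 = 1:0.51:1.15

Answer: 1:0.51:1.15


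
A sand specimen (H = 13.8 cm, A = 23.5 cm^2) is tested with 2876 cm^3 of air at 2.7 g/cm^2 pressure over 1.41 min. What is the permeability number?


Formula: Permeability Number P = (V * H) / (p * A * t)
Numerator: V * H = 2876 * 13.8 = 39688.8
Denominator: p * A * t = 2.7 * 23.5 * 1.41 = 89.4645
P = 39688.8 / 89.4645 = 443.6262

443.6262


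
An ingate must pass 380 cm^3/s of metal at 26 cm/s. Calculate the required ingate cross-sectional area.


Formula: A_ingate = Q / v  (continuity equation)
A = 380 cm^3/s / 26 cm/s = 14.6154 cm^2

14.6154 cm^2


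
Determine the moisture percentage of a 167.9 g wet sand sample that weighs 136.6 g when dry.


Formula: MC = (W_wet - W_dry) / W_wet * 100
Water mass = 167.9 - 136.6 = 31.3 g
MC = 31.3 / 167.9 * 100 = 18.6420%


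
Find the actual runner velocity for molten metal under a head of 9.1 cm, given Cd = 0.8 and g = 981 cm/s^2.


Formula: v = Cd * sqrt(2 * g * h)  (Torricelli with discharge coefficient)
2*g*h = 2 * 981 * 9.1 = 17854.2 cm^2/s^2
sqrt(17854.2) = 133.61961 cm/s
v = 0.8 * 133.61961 = 106.8957 cm/s

Answer: 106.8957 cm/s


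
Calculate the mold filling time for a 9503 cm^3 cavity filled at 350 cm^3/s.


Formula: t_fill = V_mold / Q_flow
t = 9503 cm^3 / 350 cm^3/s = 27.1514 s


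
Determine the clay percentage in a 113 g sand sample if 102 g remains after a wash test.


Formula: Clay% = (W_total - W_washed) / W_total * 100
Clay mass = 113 - 102 = 11 g
Clay% = 11 / 113 * 100 = 9.7345%

9.7345%


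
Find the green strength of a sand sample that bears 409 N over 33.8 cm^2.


Formula: Compressive Strength = Force / Area
Strength = 409 N / 33.8 cm^2 = 12.1006 N/cm^2

12.1006 N/cm^2


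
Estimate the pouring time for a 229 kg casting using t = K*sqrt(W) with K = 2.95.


Formula: t = K * sqrt(W)
sqrt(W) = sqrt(229) = 15.13275
t = 2.95 * 15.13275 = 44.6416 s

Final answer: 44.6416 s


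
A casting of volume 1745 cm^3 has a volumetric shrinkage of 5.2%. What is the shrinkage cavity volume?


Formula: V_shrink = V_casting * shrinkage_pct / 100
V_shrink = 1745 cm^3 * 5.2 / 100 = 90.7400 cm^3

90.7400 cm^3


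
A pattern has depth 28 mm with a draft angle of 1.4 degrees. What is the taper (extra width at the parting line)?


Formula: taper = depth * tan(draft_angle)
tan(1.4 deg) = 0.0244395
taper = 28 mm * 0.0244395 = 0.6843 mm

Answer: 0.6843 mm


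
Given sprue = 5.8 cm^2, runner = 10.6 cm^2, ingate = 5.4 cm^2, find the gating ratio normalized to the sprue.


Sprue:Runner:Ingate = 1 : 10.6/5.8 : 5.4/5.8 = 1:1.83:0.93

Final answer: 1:1.83:0.93


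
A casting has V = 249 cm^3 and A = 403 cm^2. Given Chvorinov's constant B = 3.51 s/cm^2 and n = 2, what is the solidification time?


Formula: t_s = B * (V/A)^n  (Chvorinov's rule, n=2)
Modulus M = V/A = 249/403 = 0.617866 cm
M^2 = 0.617866^2 = 0.381758 cm^2
t_s = 3.51 * 0.381758 = 1.3400 s

Final answer: 1.3400 s


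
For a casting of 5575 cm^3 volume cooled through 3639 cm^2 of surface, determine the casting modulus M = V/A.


Formula: Casting Modulus M = V / A
M = 5575 cm^3 / 3639 cm^2 = 1.5320 cm

Answer: 1.5320 cm


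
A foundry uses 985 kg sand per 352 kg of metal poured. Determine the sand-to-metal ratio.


Formula: Sand-to-Metal Ratio = W_sand / W_metal
Ratio = 985 kg / 352 kg = 2.7983


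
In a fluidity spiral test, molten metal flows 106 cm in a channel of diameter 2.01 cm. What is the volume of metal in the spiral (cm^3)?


Formula: V = pi * (d/2)^2 * L  (cylinder volume)
Radius = 2.01/2 = 1.005 cm
V = pi * 1.005^2 * 106 = 336.3472 cm^3


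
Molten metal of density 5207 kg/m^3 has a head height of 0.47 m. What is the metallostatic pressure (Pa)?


Formula: P = rho * g * h
rho * g = 5207 * 9.81 = 51080.67 N/m^3
P = 51080.67 * 0.47 = 24007.9149 Pa

24007.9149 Pa


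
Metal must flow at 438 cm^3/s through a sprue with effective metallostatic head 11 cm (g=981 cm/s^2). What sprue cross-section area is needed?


Formula: v = sqrt(2*g*h), A = Q/v
Velocity: v = sqrt(2 * 981 * 11) = sqrt(21582) = 146.9081 cm/s
Sprue area: A = Q / v = 438 / 146.9081 = 2.9815 cm^2

2.9815 cm^2


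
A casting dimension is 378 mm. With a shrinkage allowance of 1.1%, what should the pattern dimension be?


Formula: L_pattern = L_casting * (1 + shrinkage_rate/100)
Shrinkage factor = 1 + 1.1/100 = 1.011
L_pattern = 378 mm * 1.011 = 382.1580 mm

382.1580 mm


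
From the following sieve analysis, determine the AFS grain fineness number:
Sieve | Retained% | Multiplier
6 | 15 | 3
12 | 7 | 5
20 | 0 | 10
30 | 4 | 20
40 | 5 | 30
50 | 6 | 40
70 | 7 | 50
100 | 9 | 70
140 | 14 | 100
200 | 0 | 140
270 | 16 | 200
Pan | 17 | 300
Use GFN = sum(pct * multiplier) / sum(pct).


Formula: GFN = sum(pct * multiplier) / sum(pct)
sum(pct * multiplier) = 11230
sum(pct) = 100
GFN = 11230 / 100 = 112.30

Final answer: 112.30


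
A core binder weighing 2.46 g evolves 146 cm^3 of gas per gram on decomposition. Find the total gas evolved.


Formula: V_gas = W_binder * gas_evolution_rate
V = 2.46 g * 146 cm^3/g = 359.1600 cm^3

Answer: 359.1600 cm^3


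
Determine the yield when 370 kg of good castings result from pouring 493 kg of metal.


Formula: Casting Yield = (W_good / W_total) * 100
Yield = (370 kg / 493 kg) * 100 = 75.0507%


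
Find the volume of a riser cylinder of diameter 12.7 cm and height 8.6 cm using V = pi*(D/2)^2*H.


Formula: V = pi * (D/2)^2 * H  (cylinder volume)
Radius = D/2 = 12.7/2 = 6.35 cm
V = pi * 6.35^2 * 8.6 = 1089.4211 cm^3

Final answer: 1089.4211 cm^3


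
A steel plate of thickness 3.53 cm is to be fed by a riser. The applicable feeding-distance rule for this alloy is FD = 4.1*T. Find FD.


Formula: FD = 4.1 * T  (riser feeding-distance rule)
FD = 4.1 * 3.53 cm = 14.4730 cm

Answer: 14.4730 cm


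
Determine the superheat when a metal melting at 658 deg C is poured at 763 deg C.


Formula: Superheat = T_pour - T_melt
Superheat = 763 - 658 = 105 deg C

Answer: 105 deg C


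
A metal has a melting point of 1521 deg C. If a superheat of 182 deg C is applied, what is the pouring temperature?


Formula: T_pour = T_melt + Superheat
T_pour = 1521 + 182 = 1703 deg C

Answer: 1703 deg C


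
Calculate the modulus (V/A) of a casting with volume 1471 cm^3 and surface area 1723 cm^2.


Formula: Casting Modulus M = V / A
M = 1471 cm^3 / 1723 cm^2 = 0.8537 cm


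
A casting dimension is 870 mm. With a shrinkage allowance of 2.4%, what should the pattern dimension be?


Formula: L_pattern = L_casting * (1 + shrinkage_rate/100)
Shrinkage factor = 1 + 2.4/100 = 1.024
L_pattern = 870 mm * 1.024 = 890.8800 mm

Answer: 890.8800 mm


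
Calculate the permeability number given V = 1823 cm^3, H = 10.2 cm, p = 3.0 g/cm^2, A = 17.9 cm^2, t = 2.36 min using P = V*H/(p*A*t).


Formula: Permeability Number P = (V * H) / (p * A * t)
Numerator: V * H = 1823 * 10.2 = 18594.6
Denominator: p * A * t = 3.0 * 17.9 * 2.36 = 126.732
P = 18594.6 / 126.732 = 146.7238

Final answer: 146.7238


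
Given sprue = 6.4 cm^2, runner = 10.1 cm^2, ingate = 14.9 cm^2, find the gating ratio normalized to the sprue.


Sprue:Runner:Ingate = 1 : 10.1/6.4 : 14.9/6.4 = 1:1.58:2.33

Answer: 1:1.58:2.33


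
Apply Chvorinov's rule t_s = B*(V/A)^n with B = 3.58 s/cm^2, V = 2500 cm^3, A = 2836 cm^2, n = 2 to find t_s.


Formula: t_s = B * (V/A)^n  (Chvorinov's rule, n=2)
Modulus M = V/A = 2500/2836 = 0.881523 cm
M^2 = 0.881523^2 = 0.777083 cm^2
t_s = 3.58 * 0.777083 = 2.7820 s

2.7820 s


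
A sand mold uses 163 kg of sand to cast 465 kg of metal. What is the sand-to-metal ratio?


Formula: Sand-to-Metal Ratio = W_sand / W_metal
Ratio = 163 kg / 465 kg = 0.3505

Final answer: 0.3505


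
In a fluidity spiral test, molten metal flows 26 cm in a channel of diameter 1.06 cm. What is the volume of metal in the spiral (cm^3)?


Formula: V = pi * (d/2)^2 * L  (cylinder volume)
Radius = 1.06/2 = 0.53 cm
V = pi * 0.53^2 * 26 = 22.9443 cm^3

Answer: 22.9443 cm^3


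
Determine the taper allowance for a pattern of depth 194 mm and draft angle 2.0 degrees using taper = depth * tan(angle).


Formula: taper = depth * tan(draft_angle)
tan(2.0 deg) = 0.0349208
taper = 194 mm * 0.0349208 = 6.7746 mm

Final answer: 6.7746 mm


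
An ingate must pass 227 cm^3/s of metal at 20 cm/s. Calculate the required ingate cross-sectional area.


Formula: A_ingate = Q / v  (continuity equation)
A = 227 cm^3/s / 20 cm/s = 11.3500 cm^2

Answer: 11.3500 cm^2


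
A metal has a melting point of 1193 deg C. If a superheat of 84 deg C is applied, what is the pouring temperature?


Formula: T_pour = T_melt + Superheat
T_pour = 1193 + 84 = 1277 deg C

1277 deg C


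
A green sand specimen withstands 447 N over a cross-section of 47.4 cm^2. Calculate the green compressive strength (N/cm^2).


Formula: Compressive Strength = Force / Area
Strength = 447 N / 47.4 cm^2 = 9.4304 N/cm^2

Answer: 9.4304 N/cm^2


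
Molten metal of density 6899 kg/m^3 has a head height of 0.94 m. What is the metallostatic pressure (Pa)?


Formula: P = rho * g * h
rho * g = 6899 * 9.81 = 67679.19 N/m^3
P = 67679.19 * 0.94 = 63618.4386 Pa

Final answer: 63618.4386 Pa


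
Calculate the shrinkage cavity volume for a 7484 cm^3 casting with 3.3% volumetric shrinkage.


Formula: V_shrink = V_casting * shrinkage_pct / 100
V_shrink = 7484 cm^3 * 3.3 / 100 = 246.9720 cm^3

Answer: 246.9720 cm^3


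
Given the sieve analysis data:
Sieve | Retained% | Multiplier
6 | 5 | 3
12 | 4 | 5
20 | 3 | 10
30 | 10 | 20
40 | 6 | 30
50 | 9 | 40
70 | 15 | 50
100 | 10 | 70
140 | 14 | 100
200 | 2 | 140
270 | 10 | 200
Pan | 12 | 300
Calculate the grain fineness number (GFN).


Formula: GFN = sum(pct * multiplier) / sum(pct)
sum(pct * multiplier) = 9535
sum(pct) = 100
GFN = 9535 / 100 = 95.35

Final answer: 95.35


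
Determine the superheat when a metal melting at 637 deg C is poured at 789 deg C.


Formula: Superheat = T_pour - T_melt
Superheat = 789 - 637 = 152 deg C

Answer: 152 deg C


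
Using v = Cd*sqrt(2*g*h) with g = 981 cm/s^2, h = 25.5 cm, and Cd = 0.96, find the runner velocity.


Formula: v = Cd * sqrt(2 * g * h)  (Torricelli with discharge coefficient)
2*g*h = 2 * 981 * 25.5 = 50031.0 cm^2/s^2
sqrt(50031.0) = 223.67611 cm/s
v = 0.96 * 223.67611 = 214.7291 cm/s


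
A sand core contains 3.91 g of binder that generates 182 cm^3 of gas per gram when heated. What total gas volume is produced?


Formula: V_gas = W_binder * gas_evolution_rate
V = 3.91 g * 182 cm^3/g = 711.6200 cm^3

711.6200 cm^3


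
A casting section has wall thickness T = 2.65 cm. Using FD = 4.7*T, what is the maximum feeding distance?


Formula: FD = 4.7 * T  (riser feeding-distance rule)
FD = 4.7 * 2.65 cm = 12.4550 cm

12.4550 cm


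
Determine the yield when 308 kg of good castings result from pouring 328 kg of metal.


Formula: Casting Yield = (W_good / W_total) * 100
Yield = (308 kg / 328 kg) * 100 = 93.9024%

Final answer: 93.9024%


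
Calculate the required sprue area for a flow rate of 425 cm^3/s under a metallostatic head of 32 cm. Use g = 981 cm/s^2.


Formula: v = sqrt(2*g*h), A = Q/v
Velocity: v = sqrt(2 * 981 * 32) = sqrt(62784) = 250.5674 cm/s
Sprue area: A = Q / v = 425 / 250.5674 = 1.6962 cm^2

Final answer: 1.6962 cm^2


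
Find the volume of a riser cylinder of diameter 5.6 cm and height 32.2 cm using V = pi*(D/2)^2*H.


Formula: V = pi * (D/2)^2 * H  (cylinder volume)
Radius = D/2 = 5.6/2 = 2.8 cm
V = pi * 2.8^2 * 32.2 = 793.0888 cm^3


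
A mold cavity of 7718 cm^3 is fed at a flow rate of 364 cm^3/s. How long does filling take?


Formula: t_fill = V_mold / Q_flow
t = 7718 cm^3 / 364 cm^3/s = 21.2033 s

Final answer: 21.2033 s


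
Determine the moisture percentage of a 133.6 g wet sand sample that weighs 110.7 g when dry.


Formula: MC = (W_wet - W_dry) / W_wet * 100
Water mass = 133.6 - 110.7 = 22.9 g
MC = 22.9 / 133.6 * 100 = 17.1407%

Final answer: 17.1407%


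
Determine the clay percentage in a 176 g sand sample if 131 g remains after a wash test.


Formula: Clay% = (W_total - W_washed) / W_total * 100
Clay mass = 176 - 131 = 45 g
Clay% = 45 / 176 * 100 = 25.5682%

Answer: 25.5682%


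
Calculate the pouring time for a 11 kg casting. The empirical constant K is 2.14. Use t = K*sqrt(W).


Formula: t = K * sqrt(W)
sqrt(W) = sqrt(11) = 3.31662
t = 2.14 * 3.31662 = 7.0976 s

7.0976 s


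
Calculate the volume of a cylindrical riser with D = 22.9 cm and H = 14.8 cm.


Formula: V = pi * (D/2)^2 * H  (cylinder volume)
Radius = D/2 = 22.9/2 = 11.45 cm
V = pi * 11.45^2 * 14.8 = 6095.6856 cm^3

Final answer: 6095.6856 cm^3


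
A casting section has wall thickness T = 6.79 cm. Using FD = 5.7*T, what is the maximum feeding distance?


Formula: FD = 5.7 * T  (riser feeding-distance rule)
FD = 5.7 * 6.79 cm = 38.7030 cm

Answer: 38.7030 cm


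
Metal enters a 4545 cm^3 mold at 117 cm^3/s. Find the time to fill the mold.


Formula: t_fill = V_mold / Q_flow
t = 4545 cm^3 / 117 cm^3/s = 38.8462 s

38.8462 s


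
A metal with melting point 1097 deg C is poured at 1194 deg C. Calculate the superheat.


Formula: Superheat = T_pour - T_melt
Superheat = 1194 - 1097 = 97 deg C

Answer: 97 deg C


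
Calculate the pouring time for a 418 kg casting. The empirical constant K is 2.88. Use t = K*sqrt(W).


Formula: t = K * sqrt(W)
sqrt(W) = sqrt(418) = 20.44505
t = 2.88 * 20.44505 = 58.8817 s

58.8817 s


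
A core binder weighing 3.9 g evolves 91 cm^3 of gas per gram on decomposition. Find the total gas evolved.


Formula: V_gas = W_binder * gas_evolution_rate
V = 3.9 g * 91 cm^3/g = 354.9000 cm^3

Answer: 354.9000 cm^3


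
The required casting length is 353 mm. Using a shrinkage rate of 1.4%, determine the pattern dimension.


Formula: L_pattern = L_casting * (1 + shrinkage_rate/100)
Shrinkage factor = 1 + 1.4/100 = 1.014
L_pattern = 353 mm * 1.014 = 357.9420 mm

357.9420 mm


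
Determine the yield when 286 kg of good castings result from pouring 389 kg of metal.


Formula: Casting Yield = (W_good / W_total) * 100
Yield = (286 kg / 389 kg) * 100 = 73.5219%

Answer: 73.5219%


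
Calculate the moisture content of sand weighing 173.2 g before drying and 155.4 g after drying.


Formula: MC = (W_wet - W_dry) / W_wet * 100
Water mass = 173.2 - 155.4 = 17.8 g
MC = 17.8 / 173.2 * 100 = 10.2771%

Answer: 10.2771%


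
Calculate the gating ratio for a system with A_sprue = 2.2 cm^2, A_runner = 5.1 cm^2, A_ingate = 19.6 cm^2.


Sprue:Runner:Ingate = 1 : 5.1/2.2 : 19.6/2.2 = 1:2.32:8.91

1:2.32:8.91


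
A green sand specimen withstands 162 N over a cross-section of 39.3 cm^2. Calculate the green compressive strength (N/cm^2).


Formula: Compressive Strength = Force / Area
Strength = 162 N / 39.3 cm^2 = 4.1221 N/cm^2


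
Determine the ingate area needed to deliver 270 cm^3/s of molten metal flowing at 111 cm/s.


Formula: A_ingate = Q / v  (continuity equation)
A = 270 cm^3/s / 111 cm/s = 2.4324 cm^2

Answer: 2.4324 cm^2


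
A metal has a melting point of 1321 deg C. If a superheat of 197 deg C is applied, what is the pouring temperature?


Formula: T_pour = T_melt + Superheat
T_pour = 1321 + 197 = 1518 deg C


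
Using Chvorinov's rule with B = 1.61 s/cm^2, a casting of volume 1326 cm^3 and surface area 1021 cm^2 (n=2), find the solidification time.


Formula: t_s = B * (V/A)^n  (Chvorinov's rule, n=2)
Modulus M = V/A = 1326/1021 = 1.298727 cm
M^2 = 1.298727^2 = 1.686692 cm^2
t_s = 1.61 * 1.686692 = 2.7156 s

Final answer: 2.7156 s


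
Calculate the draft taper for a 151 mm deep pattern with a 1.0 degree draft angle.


Formula: taper = depth * tan(draft_angle)
tan(1.0 deg) = 0.0174551
taper = 151 mm * 0.0174551 = 2.6357 mm

Final answer: 2.6357 mm


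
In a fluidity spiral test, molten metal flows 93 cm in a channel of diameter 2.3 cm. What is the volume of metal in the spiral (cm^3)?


Formula: V = pi * (d/2)^2 * L  (cylinder volume)
Radius = 2.3/2 = 1.15 cm
V = pi * 1.15^2 * 93 = 386.3923 cm^3

Final answer: 386.3923 cm^3


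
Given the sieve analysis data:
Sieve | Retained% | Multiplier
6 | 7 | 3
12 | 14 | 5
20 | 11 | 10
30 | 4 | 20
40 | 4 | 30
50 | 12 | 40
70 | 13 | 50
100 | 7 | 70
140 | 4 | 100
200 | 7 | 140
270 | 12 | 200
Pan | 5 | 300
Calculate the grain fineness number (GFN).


Formula: GFN = sum(pct * multiplier) / sum(pct)
sum(pct * multiplier) = 7301
sum(pct) = 100
GFN = 7301 / 100 = 73.01

Final answer: 73.01


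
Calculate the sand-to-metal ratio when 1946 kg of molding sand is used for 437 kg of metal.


Formula: Sand-to-Metal Ratio = W_sand / W_metal
Ratio = 1946 kg / 437 kg = 4.4531

Answer: 4.4531


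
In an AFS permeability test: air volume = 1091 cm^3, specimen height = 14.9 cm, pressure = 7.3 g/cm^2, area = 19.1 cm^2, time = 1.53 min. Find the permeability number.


Formula: Permeability Number P = (V * H) / (p * A * t)
Numerator: V * H = 1091 * 14.9 = 16255.9
Denominator: p * A * t = 7.3 * 19.1 * 1.53 = 213.3279
P = 16255.9 / 213.3279 = 76.2015

76.2015


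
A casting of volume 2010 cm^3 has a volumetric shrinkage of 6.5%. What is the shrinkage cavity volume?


Formula: V_shrink = V_casting * shrinkage_pct / 100
V_shrink = 2010 cm^3 * 6.5 / 100 = 130.6500 cm^3

Answer: 130.6500 cm^3


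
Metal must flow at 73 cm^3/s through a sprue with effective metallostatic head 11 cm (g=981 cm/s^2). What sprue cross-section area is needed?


Formula: v = sqrt(2*g*h), A = Q/v
Velocity: v = sqrt(2 * 981 * 11) = sqrt(21582) = 146.9081 cm/s
Sprue area: A = Q / v = 73 / 146.9081 = 0.4969 cm^2

0.4969 cm^2


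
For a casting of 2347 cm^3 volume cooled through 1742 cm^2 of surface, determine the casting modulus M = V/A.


Formula: Casting Modulus M = V / A
M = 2347 cm^3 / 1742 cm^2 = 1.3473 cm

Answer: 1.3473 cm


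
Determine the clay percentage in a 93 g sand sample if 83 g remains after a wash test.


Formula: Clay% = (W_total - W_washed) / W_total * 100
Clay mass = 93 - 83 = 10 g
Clay% = 10 / 93 * 100 = 10.7527%


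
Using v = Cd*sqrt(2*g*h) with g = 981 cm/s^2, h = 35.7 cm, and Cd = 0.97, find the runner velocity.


Formula: v = Cd * sqrt(2 * g * h)  (Torricelli with discharge coefficient)
2*g*h = 2 * 981 * 35.7 = 70043.4 cm^2/s^2
sqrt(70043.4) = 264.65714 cm/s
v = 0.97 * 264.65714 = 256.7174 cm/s


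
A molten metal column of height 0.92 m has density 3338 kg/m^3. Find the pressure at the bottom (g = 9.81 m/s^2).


Formula: P = rho * g * h
rho * g = 3338 * 9.81 = 32745.78 N/m^3
P = 32745.78 * 0.92 = 30126.1176 Pa

30126.1176 Pa


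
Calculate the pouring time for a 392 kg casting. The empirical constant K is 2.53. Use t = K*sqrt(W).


Formula: t = K * sqrt(W)
sqrt(W) = sqrt(392) = 19.79899
t = 2.53 * 19.79899 = 50.0914 s


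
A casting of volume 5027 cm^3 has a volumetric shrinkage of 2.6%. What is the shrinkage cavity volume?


Formula: V_shrink = V_casting * shrinkage_pct / 100
V_shrink = 5027 cm^3 * 2.6 / 100 = 130.7020 cm^3


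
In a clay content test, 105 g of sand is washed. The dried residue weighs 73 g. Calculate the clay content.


Formula: Clay% = (W_total - W_washed) / W_total * 100
Clay mass = 105 - 73 = 32 g
Clay% = 32 / 105 * 100 = 30.4762%

Answer: 30.4762%


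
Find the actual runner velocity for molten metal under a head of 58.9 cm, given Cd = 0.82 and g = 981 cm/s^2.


Formula: v = Cd * sqrt(2 * g * h)  (Torricelli with discharge coefficient)
2*g*h = 2 * 981 * 58.9 = 115561.8 cm^2/s^2
sqrt(115561.8) = 339.94382 cm/s
v = 0.82 * 339.94382 = 278.7539 cm/s


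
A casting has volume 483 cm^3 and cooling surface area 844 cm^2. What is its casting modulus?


Formula: Casting Modulus M = V / A
M = 483 cm^3 / 844 cm^2 = 0.5723 cm

0.5723 cm


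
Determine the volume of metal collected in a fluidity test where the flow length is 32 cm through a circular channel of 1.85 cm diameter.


Formula: V = pi * (d/2)^2 * L  (cylinder volume)
Radius = 1.85/2 = 0.925 cm
V = pi * 0.925^2 * 32 = 86.0168 cm^3

86.0168 cm^3


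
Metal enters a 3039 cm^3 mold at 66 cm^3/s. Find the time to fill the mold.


Formula: t_fill = V_mold / Q_flow
t = 3039 cm^3 / 66 cm^3/s = 46.0455 s

Answer: 46.0455 s


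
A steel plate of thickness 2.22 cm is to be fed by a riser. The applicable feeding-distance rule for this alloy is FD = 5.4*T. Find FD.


Formula: FD = 5.4 * T  (riser feeding-distance rule)
FD = 5.4 * 2.22 cm = 11.9880 cm

11.9880 cm


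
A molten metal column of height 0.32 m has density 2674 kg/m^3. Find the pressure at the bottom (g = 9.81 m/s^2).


Formula: P = rho * g * h
rho * g = 2674 * 9.81 = 26231.94 N/m^3
P = 26231.94 * 0.32 = 8394.2208 Pa

8394.2208 Pa


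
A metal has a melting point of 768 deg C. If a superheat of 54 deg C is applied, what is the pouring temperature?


Formula: T_pour = T_melt + Superheat
T_pour = 768 + 54 = 822 deg C

Answer: 822 deg C


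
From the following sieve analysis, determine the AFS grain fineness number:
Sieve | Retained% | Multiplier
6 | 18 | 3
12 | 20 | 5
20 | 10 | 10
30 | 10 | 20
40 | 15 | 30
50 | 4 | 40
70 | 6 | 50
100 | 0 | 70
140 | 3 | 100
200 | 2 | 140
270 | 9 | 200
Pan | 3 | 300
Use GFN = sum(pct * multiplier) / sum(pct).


Formula: GFN = sum(pct * multiplier) / sum(pct)
sum(pct * multiplier) = 4644
sum(pct) = 100
GFN = 4644 / 100 = 46.44

Final answer: 46.44


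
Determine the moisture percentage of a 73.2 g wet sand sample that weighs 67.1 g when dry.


Formula: MC = (W_wet - W_dry) / W_wet * 100
Water mass = 73.2 - 67.1 = 6.1 g
MC = 6.1 / 73.2 * 100 = 8.3333%

8.3333%


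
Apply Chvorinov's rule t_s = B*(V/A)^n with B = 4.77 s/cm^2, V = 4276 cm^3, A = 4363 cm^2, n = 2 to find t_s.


Formula: t_s = B * (V/A)^n  (Chvorinov's rule, n=2)
Modulus M = V/A = 4276/4363 = 0.980060 cm
M^2 = 0.980060^2 = 0.960518 cm^2
t_s = 4.77 * 0.960518 = 4.5817 s

Final answer: 4.5817 s


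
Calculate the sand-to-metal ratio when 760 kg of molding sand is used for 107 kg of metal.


Formula: Sand-to-Metal Ratio = W_sand / W_metal
Ratio = 760 kg / 107 kg = 7.1028

7.1028


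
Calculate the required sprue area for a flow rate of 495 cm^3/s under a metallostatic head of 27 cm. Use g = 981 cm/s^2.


Formula: v = sqrt(2*g*h), A = Q/v
Velocity: v = sqrt(2 * 981 * 27) = sqrt(52974) = 230.1608 cm/s
Sprue area: A = Q / v = 495 / 230.1608 = 2.1507 cm^2

2.1507 cm^2


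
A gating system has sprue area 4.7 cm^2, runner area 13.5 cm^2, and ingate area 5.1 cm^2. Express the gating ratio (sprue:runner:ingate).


Sprue:Runner:Ingate = 1 : 13.5/4.7 : 5.1/4.7 = 1:2.87:1.09

Final answer: 1:2.87:1.09


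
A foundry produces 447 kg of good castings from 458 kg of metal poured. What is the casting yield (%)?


Formula: Casting Yield = (W_good / W_total) * 100
Yield = (447 kg / 458 kg) * 100 = 97.5983%

Final answer: 97.5983%


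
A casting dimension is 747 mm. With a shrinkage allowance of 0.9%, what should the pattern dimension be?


Formula: L_pattern = L_casting * (1 + shrinkage_rate/100)
Shrinkage factor = 1 + 0.9/100 = 1.009
L_pattern = 747 mm * 1.009 = 753.7230 mm


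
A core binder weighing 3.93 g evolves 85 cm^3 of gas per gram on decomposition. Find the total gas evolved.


Formula: V_gas = W_binder * gas_evolution_rate
V = 3.93 g * 85 cm^3/g = 334.0500 cm^3

Final answer: 334.0500 cm^3


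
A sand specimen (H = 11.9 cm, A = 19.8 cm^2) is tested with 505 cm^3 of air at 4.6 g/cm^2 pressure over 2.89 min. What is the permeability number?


Formula: Permeability Number P = (V * H) / (p * A * t)
Numerator: V * H = 505 * 11.9 = 6009.5
Denominator: p * A * t = 4.6 * 19.8 * 2.89 = 263.2212
P = 6009.5 / 263.2212 = 22.8306

Answer: 22.8306


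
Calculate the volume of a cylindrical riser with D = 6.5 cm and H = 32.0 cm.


Formula: V = pi * (D/2)^2 * H  (cylinder volume)
Radius = D/2 = 6.5/2 = 3.25 cm
V = pi * 3.25^2 * 32.0 = 1061.8583 cm^3

Final answer: 1061.8583 cm^3


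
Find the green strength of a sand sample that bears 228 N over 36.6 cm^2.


Formula: Compressive Strength = Force / Area
Strength = 228 N / 36.6 cm^2 = 6.2295 N/cm^2

Answer: 6.2295 N/cm^2


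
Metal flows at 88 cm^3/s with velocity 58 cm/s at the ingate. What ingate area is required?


Formula: A_ingate = Q / v  (continuity equation)
A = 88 cm^3/s / 58 cm/s = 1.5172 cm^2

Final answer: 1.5172 cm^2


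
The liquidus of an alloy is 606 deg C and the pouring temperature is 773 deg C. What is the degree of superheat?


Formula: Superheat = T_pour - T_melt
Superheat = 773 - 606 = 167 deg C


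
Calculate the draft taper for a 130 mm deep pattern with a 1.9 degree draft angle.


Formula: taper = depth * tan(draft_angle)
tan(1.9 deg) = 0.0331734
taper = 130 mm * 0.0331734 = 4.3125 mm


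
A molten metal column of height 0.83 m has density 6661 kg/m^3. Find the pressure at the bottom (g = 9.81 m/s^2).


Formula: P = rho * g * h
rho * g = 6661 * 9.81 = 65344.41 N/m^3
P = 65344.41 * 0.83 = 54235.8603 Pa

54235.8603 Pa


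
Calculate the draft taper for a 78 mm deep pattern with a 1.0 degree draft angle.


Formula: taper = depth * tan(draft_angle)
tan(1.0 deg) = 0.0174551
taper = 78 mm * 0.0174551 = 1.3615 mm

Answer: 1.3615 mm


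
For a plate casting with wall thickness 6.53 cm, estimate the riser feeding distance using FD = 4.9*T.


Formula: FD = 4.9 * T  (riser feeding-distance rule)
FD = 4.9 * 6.53 cm = 31.9970 cm


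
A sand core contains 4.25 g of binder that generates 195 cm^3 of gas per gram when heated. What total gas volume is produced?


Formula: V_gas = W_binder * gas_evolution_rate
V = 4.25 g * 195 cm^3/g = 828.7500 cm^3

828.7500 cm^3


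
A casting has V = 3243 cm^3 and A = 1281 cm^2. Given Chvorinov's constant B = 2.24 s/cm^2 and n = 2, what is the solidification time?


Formula: t_s = B * (V/A)^n  (Chvorinov's rule, n=2)
Modulus M = V/A = 3243/1281 = 2.531616 cm
M^2 = 2.531616^2 = 6.409080 cm^2
t_s = 2.24 * 6.409080 = 14.3563 s


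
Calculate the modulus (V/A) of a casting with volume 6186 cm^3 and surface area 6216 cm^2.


Formula: Casting Modulus M = V / A
M = 6186 cm^3 / 6216 cm^2 = 0.9952 cm

Answer: 0.9952 cm


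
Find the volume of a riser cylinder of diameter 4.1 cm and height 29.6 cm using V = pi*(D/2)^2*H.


Formula: V = pi * (D/2)^2 * H  (cylinder volume)
Radius = D/2 = 4.1/2 = 2.05 cm
V = pi * 2.05^2 * 29.6 = 390.7953 cm^3

Answer: 390.7953 cm^3


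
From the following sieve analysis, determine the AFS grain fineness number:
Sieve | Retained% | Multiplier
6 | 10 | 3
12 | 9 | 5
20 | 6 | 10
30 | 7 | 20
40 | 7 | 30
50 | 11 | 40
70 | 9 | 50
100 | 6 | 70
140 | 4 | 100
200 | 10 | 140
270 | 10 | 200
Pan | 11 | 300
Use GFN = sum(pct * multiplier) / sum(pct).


Formula: GFN = sum(pct * multiplier) / sum(pct)
sum(pct * multiplier) = 8895
sum(pct) = 100
GFN = 8895 / 100 = 88.95

88.95


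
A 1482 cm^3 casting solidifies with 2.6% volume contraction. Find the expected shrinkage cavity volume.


Formula: V_shrink = V_casting * shrinkage_pct / 100
V_shrink = 1482 cm^3 * 2.6 / 100 = 38.5320 cm^3


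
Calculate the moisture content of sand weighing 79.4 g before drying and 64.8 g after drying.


Formula: MC = (W_wet - W_dry) / W_wet * 100
Water mass = 79.4 - 64.8 = 14.6 g
MC = 14.6 / 79.4 * 100 = 18.3879%

Final answer: 18.3879%


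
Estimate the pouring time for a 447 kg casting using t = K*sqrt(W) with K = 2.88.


Formula: t = K * sqrt(W)
sqrt(W) = sqrt(447) = 21.14237
t = 2.88 * 21.14237 = 60.8900 s

Final answer: 60.8900 s


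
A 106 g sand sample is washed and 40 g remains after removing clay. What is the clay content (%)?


Formula: Clay% = (W_total - W_washed) / W_total * 100
Clay mass = 106 - 40 = 66 g
Clay% = 66 / 106 * 100 = 62.2642%

62.2642%


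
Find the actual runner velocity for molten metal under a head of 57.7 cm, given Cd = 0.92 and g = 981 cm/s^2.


Formula: v = Cd * sqrt(2 * g * h)  (Torricelli with discharge coefficient)
2*g*h = 2 * 981 * 57.7 = 113207.4 cm^2/s^2
sqrt(113207.4) = 336.46307 cm/s
v = 0.92 * 336.46307 = 309.5460 cm/s
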